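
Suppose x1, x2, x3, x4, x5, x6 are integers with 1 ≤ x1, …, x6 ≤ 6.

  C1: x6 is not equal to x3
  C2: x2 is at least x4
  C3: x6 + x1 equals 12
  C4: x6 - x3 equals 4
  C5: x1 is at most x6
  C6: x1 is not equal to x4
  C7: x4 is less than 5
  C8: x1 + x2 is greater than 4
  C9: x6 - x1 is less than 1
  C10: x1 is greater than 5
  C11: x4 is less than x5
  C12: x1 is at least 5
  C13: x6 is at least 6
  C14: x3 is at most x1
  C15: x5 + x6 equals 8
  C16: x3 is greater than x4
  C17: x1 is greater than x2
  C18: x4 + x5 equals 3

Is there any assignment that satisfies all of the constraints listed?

Try x1 = 6, x2 = 1, x3 = 2, x4 = 1, x5 = 2, x6 = 6.
Check constraint 3: x6 + x1 = 12; constraint 4: x6 - x3 = 4. The remaining constraints are straightforward to verify.

Satisfiable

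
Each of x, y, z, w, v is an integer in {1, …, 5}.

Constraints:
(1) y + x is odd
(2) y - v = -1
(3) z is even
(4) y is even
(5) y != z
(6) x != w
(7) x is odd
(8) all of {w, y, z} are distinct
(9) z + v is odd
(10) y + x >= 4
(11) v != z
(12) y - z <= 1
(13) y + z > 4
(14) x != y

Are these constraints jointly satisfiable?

Satisfiable

Take x = 5, y = 2, z = 4, w = 3, v = 3. Then constraint 2: y - v = -1; constraint 10: y + x = 7, and every other listed constraint is also met.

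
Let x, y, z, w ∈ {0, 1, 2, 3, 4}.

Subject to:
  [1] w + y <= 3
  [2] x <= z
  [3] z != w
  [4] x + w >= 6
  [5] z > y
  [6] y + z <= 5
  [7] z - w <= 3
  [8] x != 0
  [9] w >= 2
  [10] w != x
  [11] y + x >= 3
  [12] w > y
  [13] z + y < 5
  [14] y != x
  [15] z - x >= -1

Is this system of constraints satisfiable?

Setting (x, y, z, w) = (4, 0, 4, 3) satisfies everything: constraint 1: w + y = 3; constraint 4: x + w = 7, and the others follow.

Satisfiable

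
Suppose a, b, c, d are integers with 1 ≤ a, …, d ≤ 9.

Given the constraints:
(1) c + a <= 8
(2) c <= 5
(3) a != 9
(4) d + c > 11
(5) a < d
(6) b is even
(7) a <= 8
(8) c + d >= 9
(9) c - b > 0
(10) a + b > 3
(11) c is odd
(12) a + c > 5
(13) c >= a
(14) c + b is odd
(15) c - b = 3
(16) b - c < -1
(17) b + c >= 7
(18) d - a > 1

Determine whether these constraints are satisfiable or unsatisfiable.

Satisfiable

The assignment a = 3, b = 2, c = 5, d = 7 works:
  constraint 1 holds since c + a = 8.
  constraint 4 holds since d + c = 12.
  constraint 8 holds since c + d = 12.
The rest check out directly.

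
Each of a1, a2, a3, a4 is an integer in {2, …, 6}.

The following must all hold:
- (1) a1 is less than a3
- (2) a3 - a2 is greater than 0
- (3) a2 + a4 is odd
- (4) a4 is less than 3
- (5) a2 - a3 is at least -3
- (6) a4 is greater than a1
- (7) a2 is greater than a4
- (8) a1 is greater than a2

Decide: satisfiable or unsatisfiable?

Unsatisfiable

Constraints 6, 7, and 8 give a1 < a4, a4 < a2, a2 < a1. Chaining: a1 < a4 < a2 < a1, which forces a1 < a1 — impossible.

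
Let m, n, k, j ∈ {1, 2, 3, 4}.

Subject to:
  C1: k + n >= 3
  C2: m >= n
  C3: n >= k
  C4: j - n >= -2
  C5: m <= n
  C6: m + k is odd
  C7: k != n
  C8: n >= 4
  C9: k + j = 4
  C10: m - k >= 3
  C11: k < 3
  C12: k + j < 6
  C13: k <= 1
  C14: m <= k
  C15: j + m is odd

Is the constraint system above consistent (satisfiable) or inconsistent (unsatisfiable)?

From constraints 2 and 8: m ≥ n and n ≥ 4, so m ≥ 4. From constraints 13 and 14: m ≤ k and k ≤ 1, so m ≤ 1. But 1 < 4, so no value of m works.

Unsatisfiable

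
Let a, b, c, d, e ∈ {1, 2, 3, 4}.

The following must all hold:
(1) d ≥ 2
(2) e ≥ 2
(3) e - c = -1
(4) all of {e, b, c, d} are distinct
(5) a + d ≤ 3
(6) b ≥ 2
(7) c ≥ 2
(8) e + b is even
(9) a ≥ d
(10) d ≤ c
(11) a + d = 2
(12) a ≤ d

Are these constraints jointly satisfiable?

Unsatisfiable

Constraints 1, 2, 6, and 7 confine each of e, b, c, d to the 3 values {2, …, 4} (the domain already gives each ≤ 4).
Constraint 4 requires all 4 of them to be distinct, but only 3 values are available — impossible by the pigeonhole principle.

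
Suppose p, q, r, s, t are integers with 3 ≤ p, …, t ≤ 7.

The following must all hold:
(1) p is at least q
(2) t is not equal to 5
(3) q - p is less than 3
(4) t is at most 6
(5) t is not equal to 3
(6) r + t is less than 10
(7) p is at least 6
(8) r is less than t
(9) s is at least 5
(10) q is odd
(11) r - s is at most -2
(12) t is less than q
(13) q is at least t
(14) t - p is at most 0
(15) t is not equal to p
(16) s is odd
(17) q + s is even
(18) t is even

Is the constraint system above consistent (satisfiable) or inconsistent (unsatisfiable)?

Setting (p, q, r, s, t) = (7, 7, 3, 7, 6) satisfies everything: constraint 3: q - p = 0; constraint 6: r + t = 9, and the others follow.

Satisfiable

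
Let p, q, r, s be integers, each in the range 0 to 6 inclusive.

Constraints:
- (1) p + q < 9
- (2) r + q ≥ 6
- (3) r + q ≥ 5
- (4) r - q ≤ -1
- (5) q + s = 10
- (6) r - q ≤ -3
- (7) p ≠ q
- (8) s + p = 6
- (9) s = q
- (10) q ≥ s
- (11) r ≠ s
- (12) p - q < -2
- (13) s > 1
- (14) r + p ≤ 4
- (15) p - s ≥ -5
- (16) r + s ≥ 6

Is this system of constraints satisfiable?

Setting (p, q, r, s) = (1, 5, 2, 5) satisfies everything: constraint 1: p + q = 6; constraint 2: r + q = 7, and the others follow.

Satisfiable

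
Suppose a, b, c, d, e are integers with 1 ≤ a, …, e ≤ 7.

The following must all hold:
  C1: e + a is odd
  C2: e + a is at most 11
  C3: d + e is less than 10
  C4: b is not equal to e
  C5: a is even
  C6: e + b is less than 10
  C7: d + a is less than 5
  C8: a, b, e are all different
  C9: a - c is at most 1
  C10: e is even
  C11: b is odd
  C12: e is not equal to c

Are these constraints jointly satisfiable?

Unsatisfiable

Constraint 10 makes e even and constraint 5 makes a even, so e + a must be even. Constraint 1 says e + a is odd — contradiction.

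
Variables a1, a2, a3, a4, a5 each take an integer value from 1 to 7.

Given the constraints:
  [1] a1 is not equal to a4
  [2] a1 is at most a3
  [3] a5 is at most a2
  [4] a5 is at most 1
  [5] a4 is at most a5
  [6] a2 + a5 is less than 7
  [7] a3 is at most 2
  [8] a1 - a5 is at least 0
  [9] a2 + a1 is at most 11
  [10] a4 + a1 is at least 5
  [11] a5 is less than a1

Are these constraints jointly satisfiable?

From constraints 4 and 5: a4 ≤ a5 ≤ 1. From constraints 2 and 7: a1 ≤ a3 ≤ 2. Hence a4 + a1 ≤ 3. But constraint 10 requires a4 + a1 ≥ 5, and 5 > 3. Contradiction.

Unsatisfiable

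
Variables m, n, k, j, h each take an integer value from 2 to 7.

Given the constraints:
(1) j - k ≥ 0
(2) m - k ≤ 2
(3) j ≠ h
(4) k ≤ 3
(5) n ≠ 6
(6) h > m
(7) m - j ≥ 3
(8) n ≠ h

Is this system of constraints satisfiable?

Unsatisfiable

Constraints 1, 2, and 7 give k − m ≥ -2, m − j ≥ 3, j − k ≥ 0.
Adding all 3 inequalities: the left sides telescope to 0, and the right sides sum to (-2) + 3 + 0 = 1. So 0 ≥ 1, which is false.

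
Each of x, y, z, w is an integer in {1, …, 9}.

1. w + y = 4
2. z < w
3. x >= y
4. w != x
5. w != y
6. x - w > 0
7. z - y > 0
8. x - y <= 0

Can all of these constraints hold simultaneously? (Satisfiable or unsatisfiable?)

Unsatisfiable

Constraints 2, 6, 7, and 8 give z < w, w < x, x ≤ y, y < z. Chaining: z < w < x ≤ y < z, which forces z < z — impossible.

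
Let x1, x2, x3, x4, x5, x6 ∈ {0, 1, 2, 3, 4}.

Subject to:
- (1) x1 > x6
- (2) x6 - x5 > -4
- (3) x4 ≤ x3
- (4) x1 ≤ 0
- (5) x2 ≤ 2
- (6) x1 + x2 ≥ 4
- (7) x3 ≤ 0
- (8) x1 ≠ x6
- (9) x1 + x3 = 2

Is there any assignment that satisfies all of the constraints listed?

Unsatisfiable

From constraint 4: x1 ≤ 0. From constraint 5: x2 ≤ 2. Hence x1 + x2 ≤ 2. But constraint 6 requires x1 + x2 ≥ 4, and 4 > 2. Contradiction.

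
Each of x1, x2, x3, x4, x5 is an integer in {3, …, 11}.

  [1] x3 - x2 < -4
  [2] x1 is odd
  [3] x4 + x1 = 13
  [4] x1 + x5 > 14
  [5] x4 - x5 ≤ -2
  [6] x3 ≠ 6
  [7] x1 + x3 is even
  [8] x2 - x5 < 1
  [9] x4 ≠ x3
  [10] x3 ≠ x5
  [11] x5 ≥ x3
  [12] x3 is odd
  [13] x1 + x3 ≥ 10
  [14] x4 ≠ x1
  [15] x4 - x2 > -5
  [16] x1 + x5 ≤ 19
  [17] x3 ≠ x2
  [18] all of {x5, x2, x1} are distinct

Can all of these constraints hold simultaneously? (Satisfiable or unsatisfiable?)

Take x1 = 7, x2 = 8, x3 = 3, x4 = 6, x5 = 10. Then constraint 1: x3 - x2 = -5; constraint 3: x4 + x1 = 13; constraint 4: x1 + x5 = 17, and every other listed constraint is also met.

Satisfiable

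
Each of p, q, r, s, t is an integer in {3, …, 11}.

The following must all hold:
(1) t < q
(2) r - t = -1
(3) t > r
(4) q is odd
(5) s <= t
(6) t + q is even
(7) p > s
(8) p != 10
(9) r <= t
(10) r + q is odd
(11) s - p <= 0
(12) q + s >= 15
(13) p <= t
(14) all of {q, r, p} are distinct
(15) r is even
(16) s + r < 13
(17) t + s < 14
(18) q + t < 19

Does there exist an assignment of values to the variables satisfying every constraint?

Satisfiable

One satisfying assignment is p = 7, q = 11, r = 6, s = 6, t = 7.
For the less obvious constraints — constraint 2: r - t = -1; constraint 11: s - p = -1 — and the others hold by inspection.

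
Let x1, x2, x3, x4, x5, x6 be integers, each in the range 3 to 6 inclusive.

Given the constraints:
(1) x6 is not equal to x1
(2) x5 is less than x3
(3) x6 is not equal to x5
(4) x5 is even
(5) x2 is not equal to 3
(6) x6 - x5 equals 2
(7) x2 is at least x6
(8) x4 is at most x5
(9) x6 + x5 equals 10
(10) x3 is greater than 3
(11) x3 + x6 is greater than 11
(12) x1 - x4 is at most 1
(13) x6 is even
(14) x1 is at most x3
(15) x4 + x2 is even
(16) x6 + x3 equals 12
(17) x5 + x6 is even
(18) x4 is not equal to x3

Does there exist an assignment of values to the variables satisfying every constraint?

Setting (x1, x2, x3, x4, x5, x6) = (3, 6, 6, 4, 4, 6) satisfies everything: constraint 6: x6 - x5 = 2; constraint 9: x6 + x5 = 10; constraint 11: x3 + x6 = 12, and the others follow.

Satisfiable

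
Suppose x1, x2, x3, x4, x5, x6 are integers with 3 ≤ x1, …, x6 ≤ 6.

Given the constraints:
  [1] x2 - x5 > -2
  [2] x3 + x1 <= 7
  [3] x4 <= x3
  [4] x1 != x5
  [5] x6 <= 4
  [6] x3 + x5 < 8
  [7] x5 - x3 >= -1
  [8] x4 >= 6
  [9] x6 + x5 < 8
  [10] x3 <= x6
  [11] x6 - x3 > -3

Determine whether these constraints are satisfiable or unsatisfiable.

From constraints 3 and 8: x3 ≥ x4 and x4 ≥ 6, so x3 ≥ 6. From constraints 5 and 10: x3 ≤ x6 and x6 ≤ 4, so x3 ≤ 4. But 4 < 6, so no value of x3 works.

Unsatisfiable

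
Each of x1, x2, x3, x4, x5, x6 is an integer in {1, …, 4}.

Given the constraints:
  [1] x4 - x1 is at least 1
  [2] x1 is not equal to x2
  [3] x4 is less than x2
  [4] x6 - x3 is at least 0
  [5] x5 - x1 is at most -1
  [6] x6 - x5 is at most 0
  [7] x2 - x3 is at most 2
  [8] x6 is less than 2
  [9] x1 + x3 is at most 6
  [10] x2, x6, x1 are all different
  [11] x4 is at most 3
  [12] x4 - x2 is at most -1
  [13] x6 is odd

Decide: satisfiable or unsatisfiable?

Unsatisfiable

Constraints 1, 4, 5, 6, 7, and 12 give x2 − x4 ≥ 1, x4 − x1 ≥ 1, x1 − x5 ≥ 1, x5 − x6 ≥ 0, x6 − x3 ≥ 0, x3 − x2 ≥ -2.
Adding all 6 inequalities: the left sides telescope to 0, and the right sides sum to 1 + 1 + 1 + 0 + 0 + (-2) = 1. So 0 ≥ 1, which is false.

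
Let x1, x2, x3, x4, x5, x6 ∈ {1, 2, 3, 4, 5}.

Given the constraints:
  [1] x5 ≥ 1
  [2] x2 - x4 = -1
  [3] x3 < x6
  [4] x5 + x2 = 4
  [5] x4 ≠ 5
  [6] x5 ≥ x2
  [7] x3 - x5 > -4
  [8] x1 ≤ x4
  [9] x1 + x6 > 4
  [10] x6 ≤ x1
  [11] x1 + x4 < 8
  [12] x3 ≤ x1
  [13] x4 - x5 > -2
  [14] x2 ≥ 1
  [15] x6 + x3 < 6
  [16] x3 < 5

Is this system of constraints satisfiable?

Satisfiable

Take x1 = 3, x2 = 2, x3 = 1, x4 = 3, x5 = 2, x6 = 3. Then constraint 2: x2 - x4 = -1; constraint 4: x5 + x2 = 4; constraint 7: x3 - x5 = -1, and every other listed constraint is also met.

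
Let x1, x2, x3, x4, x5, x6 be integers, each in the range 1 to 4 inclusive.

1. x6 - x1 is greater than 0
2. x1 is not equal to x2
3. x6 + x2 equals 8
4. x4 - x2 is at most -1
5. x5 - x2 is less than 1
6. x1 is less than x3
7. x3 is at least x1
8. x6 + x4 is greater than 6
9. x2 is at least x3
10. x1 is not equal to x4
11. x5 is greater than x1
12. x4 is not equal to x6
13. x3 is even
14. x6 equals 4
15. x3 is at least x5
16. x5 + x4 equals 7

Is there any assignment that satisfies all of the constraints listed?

Take x1 = 1, x2 = 4, x3 = 4, x4 = 3, x5 = 4, x6 = 4. Then constraint 1: x6 - x1 = 3; constraint 3: x6 + x2 = 8, and every other listed constraint is also met.

Satisfiable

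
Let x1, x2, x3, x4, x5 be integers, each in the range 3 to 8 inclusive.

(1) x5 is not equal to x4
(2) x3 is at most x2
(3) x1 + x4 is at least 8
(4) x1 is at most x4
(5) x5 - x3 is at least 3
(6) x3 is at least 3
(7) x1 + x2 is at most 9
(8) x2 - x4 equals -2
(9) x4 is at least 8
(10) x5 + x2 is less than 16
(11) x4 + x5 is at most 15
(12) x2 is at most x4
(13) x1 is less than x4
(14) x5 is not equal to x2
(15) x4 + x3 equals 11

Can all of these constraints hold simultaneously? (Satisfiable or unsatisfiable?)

Take x1 = 3, x2 = 6, x3 = 3, x4 = 8, x5 = 7. Then constraint 3: x1 + x4 = 11; constraint 5: x5 - x3 = 4; constraint 7: x1 + x2 = 9, and every other listed constraint is also met.

Satisfiable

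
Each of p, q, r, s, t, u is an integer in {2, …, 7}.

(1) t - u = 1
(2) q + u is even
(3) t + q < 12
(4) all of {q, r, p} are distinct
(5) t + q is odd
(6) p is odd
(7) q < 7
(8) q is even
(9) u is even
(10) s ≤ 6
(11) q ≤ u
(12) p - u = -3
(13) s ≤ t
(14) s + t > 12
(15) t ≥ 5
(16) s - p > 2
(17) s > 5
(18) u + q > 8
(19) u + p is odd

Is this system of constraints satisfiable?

Satisfiable

Take p = 3, q = 4, r = 6, s = 6, t = 7, u = 6. Then constraint 1: t - u = 1; constraint 3: t + q = 11, and every other listed constraint is also met.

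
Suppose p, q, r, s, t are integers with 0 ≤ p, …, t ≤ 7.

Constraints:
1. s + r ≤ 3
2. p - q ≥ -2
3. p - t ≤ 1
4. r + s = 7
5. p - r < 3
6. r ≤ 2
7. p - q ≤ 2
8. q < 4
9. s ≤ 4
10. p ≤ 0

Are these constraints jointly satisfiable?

Unsatisfiable

From constraint 6: r ≤ 2. From constraint 9: s ≤ 4. Hence r + s ≤ 6. But constraint 4 requires r + s = 7, and 7 > 6. Contradiction.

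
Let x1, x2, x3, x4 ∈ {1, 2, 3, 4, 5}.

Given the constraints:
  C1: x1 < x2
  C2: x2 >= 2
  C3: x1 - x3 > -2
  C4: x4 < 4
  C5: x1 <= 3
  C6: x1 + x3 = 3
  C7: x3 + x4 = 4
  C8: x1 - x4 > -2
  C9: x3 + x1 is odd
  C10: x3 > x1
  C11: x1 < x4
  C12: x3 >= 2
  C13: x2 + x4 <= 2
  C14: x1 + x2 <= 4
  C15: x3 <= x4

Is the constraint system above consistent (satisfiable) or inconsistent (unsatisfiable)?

From constraint 2: x2 ≥ 2. From constraints 12 and 15: x4 ≥ x3 ≥ 2. Hence x2 + x4 ≥ 4. But constraint 13 requires x2 + x4 ≤ 2, and 2 < 4. Contradiction.

Unsatisfiable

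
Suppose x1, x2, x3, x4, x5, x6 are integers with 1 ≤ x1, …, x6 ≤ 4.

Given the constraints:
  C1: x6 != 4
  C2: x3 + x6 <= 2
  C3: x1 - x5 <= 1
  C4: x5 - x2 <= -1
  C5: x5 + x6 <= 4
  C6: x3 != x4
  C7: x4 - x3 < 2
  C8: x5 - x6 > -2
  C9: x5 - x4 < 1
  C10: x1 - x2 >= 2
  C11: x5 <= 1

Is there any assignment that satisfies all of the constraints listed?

Unsatisfiable

Constraints 3, 4, and 10 give x2 − x5 ≥ 1, x5 − x1 ≥ -1, x1 − x2 ≥ 2.
Adding all 3 inequalities: the left sides telescope to 0, and the right sides sum to 1 + (-1) + 2 = 2. So 0 ≥ 2, which is false.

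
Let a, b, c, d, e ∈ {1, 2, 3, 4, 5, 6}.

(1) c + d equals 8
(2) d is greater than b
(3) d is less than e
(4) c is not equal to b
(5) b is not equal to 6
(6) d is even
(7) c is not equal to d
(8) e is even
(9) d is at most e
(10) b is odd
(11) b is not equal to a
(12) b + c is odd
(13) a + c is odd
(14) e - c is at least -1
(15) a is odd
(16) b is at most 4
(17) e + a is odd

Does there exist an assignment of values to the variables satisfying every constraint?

Try a = 3, b = 1, c = 6, d = 2, e = 6.
Check constraint 1: c + d = 8; constraint 14: e - c = 0. The remaining constraints are straightforward to verify.

Satisfiable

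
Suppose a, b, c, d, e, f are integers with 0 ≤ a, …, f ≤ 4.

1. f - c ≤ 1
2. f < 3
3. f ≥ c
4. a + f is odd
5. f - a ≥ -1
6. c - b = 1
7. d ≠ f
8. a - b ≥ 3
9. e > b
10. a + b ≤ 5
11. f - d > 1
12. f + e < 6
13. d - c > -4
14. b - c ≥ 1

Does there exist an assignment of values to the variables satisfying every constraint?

Constraints 1, 5, 8, and 14 give a − b ≥ 3, b − c ≥ 1, c − f ≥ -1, f − a ≥ -1.
Adding all 4 inequalities: the left sides telescope to 0, and the right sides sum to 3 + 1 + (-1) + (-1) = 2. So 0 ≥ 2, which is false.

Unsatisfiable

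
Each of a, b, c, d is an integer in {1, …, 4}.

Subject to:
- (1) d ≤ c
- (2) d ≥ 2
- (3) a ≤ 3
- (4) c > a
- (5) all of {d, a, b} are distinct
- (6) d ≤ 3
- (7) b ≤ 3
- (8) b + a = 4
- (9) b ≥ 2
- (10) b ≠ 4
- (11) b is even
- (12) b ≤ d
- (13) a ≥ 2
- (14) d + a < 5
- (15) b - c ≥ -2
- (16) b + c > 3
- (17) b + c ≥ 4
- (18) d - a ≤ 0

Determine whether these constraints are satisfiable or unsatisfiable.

Unsatisfiable

Constraints 2, 3, 6, 7, 9, and 13 confine each of d, a, b to the 2 values {2, 3}.
Constraint 5 requires all 3 of them to be distinct, but only 2 values are available — impossible by the pigeonhole principle.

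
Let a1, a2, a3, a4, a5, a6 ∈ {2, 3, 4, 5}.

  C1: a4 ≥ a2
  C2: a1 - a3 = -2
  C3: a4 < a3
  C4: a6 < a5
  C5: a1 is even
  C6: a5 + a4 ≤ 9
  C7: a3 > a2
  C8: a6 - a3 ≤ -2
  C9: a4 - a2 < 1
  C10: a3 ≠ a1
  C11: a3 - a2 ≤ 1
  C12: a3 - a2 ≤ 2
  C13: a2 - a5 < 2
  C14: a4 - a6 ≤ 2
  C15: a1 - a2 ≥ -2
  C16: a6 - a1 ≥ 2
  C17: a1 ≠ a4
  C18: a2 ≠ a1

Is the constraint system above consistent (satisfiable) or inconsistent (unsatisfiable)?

Constraints 8, 11, 15, and 16 give a2 − a3 ≥ -1, a3 − a6 ≥ 2, a6 − a1 ≥ 2, a1 − a2 ≥ -2.
Adding all 4 inequalities: the left sides telescope to 0, and the right sides sum to (-1) + 2 + 2 + (-2) = 1. So 0 ≥ 1, which is false.

Unsatisfiable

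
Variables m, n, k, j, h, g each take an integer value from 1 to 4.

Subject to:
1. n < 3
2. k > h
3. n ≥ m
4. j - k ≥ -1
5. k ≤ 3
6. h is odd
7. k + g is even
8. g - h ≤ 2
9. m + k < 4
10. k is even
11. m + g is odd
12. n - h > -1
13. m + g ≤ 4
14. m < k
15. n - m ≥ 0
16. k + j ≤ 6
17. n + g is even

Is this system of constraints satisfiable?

One satisfying assignment is m = 1, n = 2, k = 2, j = 2, h = 1, g = 2.
For the less obvious constraints — constraint 4: j - k = 0; constraint 8: g - h = 1 — and the others hold by inspection.

Satisfiable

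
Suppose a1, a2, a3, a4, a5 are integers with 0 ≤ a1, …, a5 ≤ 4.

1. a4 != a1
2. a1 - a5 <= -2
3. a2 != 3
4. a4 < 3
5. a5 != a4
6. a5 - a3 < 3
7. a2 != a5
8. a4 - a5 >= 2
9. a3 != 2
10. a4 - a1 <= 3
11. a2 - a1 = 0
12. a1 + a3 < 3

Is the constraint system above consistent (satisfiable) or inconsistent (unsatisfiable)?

Unsatisfiable

Constraints 2, 8, and 10 give a5 − a1 ≥ 2, a1 − a4 ≥ -3, a4 − a5 ≥ 2.
Adding all 3 inequalities: the left sides telescope to 0, and the right sides sum to 2 + (-3) + 2 = 1. So 0 ≥ 1, which is false.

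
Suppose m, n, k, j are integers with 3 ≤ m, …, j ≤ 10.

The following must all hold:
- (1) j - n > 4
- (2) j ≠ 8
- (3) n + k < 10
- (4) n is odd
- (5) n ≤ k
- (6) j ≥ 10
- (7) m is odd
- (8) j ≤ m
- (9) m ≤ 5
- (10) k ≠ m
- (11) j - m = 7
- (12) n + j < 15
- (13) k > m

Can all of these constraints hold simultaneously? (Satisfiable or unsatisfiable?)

Unsatisfiable

From constraints 6 and 8: m ≥ j and j ≥ 10, so m ≥ 10. From constraint 9: m ≤ 5. But 5 < 10, so no value of m works.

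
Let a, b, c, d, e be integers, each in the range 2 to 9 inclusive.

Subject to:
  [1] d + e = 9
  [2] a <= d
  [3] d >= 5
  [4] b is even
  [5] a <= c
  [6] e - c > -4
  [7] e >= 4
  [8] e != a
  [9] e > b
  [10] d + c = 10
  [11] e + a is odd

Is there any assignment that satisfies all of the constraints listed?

One satisfying assignment is a = 5, b = 2, c = 5, d = 5, e = 4.
For the less obvious constraints — constraint 1: d + e = 9; constraint 6: e - c = -1 — and the others hold by inspection.

Satisfiable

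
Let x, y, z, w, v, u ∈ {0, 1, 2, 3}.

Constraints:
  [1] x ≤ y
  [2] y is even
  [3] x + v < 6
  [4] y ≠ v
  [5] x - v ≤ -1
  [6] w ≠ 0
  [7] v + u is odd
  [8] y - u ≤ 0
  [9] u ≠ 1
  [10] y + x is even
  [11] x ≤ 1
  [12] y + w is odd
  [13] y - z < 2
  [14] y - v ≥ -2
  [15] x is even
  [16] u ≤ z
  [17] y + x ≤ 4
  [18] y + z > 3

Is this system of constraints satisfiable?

One satisfying assignment is x = 0, y = 2, z = 2, w = 3, v = 3, u = 2.
For the less obvious constraints — constraint 3: x + v = 3; constraint 5: x - v = -3; constraint 8: y - u = 0 — and the others hold by inspection.

Satisfiable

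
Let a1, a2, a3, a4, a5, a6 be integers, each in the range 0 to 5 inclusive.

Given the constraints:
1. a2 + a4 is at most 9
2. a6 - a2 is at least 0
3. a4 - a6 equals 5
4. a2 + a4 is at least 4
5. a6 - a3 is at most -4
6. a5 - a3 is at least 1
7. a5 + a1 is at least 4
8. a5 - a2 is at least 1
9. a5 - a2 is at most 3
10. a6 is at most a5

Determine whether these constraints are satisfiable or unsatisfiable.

Unsatisfiable

Constraints 2, 5, 6, and 9 give a3 − a6 ≥ 4, a6 − a2 ≥ 0, a2 − a5 ≥ -3, a5 − a3 ≥ 1.
Adding all 4 inequalities: the left sides telescope to 0, and the right sides sum to 4 + 0 + (-3) + 1 = 2. So 0 ≥ 2, which is false.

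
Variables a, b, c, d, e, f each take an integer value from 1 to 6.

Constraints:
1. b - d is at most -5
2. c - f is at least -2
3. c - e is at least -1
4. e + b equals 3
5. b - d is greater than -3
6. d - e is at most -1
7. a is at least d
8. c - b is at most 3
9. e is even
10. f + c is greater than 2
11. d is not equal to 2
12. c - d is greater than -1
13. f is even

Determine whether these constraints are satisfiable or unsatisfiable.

Constraints 1, 3, 6, and 8 give b − c ≥ -3, c − e ≥ -1, e − d ≥ 1, d − b ≥ 5.
Adding all 4 inequalities: the left sides telescope to 0, and the right sides sum to (-3) + (-1) + 1 + 5 = 2. So 0 ≥ 2, which is false.

Unsatisfiable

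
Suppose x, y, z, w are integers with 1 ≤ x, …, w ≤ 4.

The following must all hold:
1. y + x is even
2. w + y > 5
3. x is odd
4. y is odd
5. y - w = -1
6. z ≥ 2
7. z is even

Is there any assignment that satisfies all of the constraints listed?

Satisfiable

Setting (x, y, z, w) = (3, 3, 2, 4) satisfies everything: constraint 1: y + x = 6 is even; constraint 2: w + y = 7; constraint 5: y - w = -1, and the others follow.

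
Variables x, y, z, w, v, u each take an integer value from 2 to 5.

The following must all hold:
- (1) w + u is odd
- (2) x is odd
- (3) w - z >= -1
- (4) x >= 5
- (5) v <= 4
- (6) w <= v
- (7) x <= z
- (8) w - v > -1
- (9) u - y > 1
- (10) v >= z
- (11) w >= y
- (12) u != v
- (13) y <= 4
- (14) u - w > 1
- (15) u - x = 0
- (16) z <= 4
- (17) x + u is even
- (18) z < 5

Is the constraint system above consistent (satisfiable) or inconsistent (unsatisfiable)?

Unsatisfiable

From constraint 4: x ≥ 5. From constraints 7 and 16: x ≤ z and z ≤ 4, so x ≤ 4. But 4 < 5, so no value of x works.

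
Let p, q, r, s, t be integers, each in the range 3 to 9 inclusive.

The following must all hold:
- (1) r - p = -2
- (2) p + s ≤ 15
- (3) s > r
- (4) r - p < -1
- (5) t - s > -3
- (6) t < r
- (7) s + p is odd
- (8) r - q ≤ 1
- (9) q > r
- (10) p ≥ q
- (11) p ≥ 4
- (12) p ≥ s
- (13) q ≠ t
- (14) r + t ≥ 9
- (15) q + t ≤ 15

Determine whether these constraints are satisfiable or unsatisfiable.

One satisfying assignment is p = 8, q = 8, r = 6, s = 7, t = 5.
For the less obvious constraints — constraint 1: r - p = -2; constraint 2: p + s = 15; constraint 4: r - p = -2 — and the others hold by inspection.

Satisfiable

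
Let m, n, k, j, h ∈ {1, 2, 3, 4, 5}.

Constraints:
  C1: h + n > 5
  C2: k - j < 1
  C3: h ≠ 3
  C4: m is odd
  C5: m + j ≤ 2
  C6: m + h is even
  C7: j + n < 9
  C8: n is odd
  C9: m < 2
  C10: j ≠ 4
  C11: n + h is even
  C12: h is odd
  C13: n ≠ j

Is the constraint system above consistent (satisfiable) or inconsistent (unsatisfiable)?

Satisfiable

Try m = 1, n = 5, k = 1, j = 1, h = 1.
Check constraint 1: h + n = 6; constraint 2: k - j = 0. The remaining constraints are straightforward to verify.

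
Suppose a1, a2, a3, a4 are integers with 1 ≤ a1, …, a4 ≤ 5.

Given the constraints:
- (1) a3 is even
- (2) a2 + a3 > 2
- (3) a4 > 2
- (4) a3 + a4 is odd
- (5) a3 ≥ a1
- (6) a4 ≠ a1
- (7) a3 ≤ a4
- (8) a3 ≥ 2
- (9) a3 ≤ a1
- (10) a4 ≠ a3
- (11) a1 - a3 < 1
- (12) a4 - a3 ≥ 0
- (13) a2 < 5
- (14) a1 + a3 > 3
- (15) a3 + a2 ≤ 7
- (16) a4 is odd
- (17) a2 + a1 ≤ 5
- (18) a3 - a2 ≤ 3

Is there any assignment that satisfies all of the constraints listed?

Satisfiable

The assignment a1 = 2, a2 = 2, a3 = 2, a4 = 3 works:
  constraint 2 holds since a2 + a3 = 4.
  constraint 11 holds since a1 - a3 = 0.
  constraint 12 holds since a4 - a3 = 1.
The rest check out directly.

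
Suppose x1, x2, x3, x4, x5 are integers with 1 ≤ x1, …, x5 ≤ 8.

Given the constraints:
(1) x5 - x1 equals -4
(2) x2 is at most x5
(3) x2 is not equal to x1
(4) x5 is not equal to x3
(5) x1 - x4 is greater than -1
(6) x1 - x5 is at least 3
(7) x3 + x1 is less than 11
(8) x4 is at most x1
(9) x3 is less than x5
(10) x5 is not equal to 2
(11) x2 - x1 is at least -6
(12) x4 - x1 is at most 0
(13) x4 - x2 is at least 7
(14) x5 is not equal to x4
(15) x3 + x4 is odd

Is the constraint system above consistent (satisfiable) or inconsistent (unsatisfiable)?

Unsatisfiable

Constraints 11, 12, and 13 give x2 − x1 ≥ -6, x1 − x4 ≥ 0, x4 − x2 ≥ 7.
Adding all 3 inequalities: the left sides telescope to 0, and the right sides sum to (-6) + 0 + 7 = 1. So 0 ≥ 1, which is false.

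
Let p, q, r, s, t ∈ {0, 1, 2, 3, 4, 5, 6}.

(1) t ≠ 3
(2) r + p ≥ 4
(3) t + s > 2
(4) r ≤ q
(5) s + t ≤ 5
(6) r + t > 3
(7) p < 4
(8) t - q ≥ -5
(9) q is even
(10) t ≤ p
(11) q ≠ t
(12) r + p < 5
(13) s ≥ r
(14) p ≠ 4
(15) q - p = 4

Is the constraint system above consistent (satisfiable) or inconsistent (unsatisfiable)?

Satisfiable

Take p = 0, q = 4, r = 4, s = 4, t = 0. Then constraint 2: r + p = 4; constraint 3: t + s = 4; constraint 5: s + t = 4, and every other listed constraint is also met.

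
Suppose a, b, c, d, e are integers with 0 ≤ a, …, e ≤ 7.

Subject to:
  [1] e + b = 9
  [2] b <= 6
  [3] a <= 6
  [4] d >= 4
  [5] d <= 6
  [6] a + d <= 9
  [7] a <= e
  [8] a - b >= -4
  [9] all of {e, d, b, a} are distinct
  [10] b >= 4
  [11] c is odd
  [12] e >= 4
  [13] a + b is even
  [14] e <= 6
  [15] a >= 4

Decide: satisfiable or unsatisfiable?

Constraints 2, 3, 4, 5, 10, 12, 14, and 15 confine each of e, d, b, a to the 3 values {4, …, 6}.
Constraint 9 requires all 4 of them to be distinct, but only 3 values are available — impossible by the pigeonhole principle.

Unsatisfiable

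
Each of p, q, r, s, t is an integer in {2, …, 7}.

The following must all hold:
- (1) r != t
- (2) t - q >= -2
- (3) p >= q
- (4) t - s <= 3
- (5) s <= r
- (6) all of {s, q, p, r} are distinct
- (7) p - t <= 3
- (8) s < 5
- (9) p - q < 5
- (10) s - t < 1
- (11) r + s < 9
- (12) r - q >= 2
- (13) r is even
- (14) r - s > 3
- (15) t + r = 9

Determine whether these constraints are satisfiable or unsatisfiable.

Setting (p, q, r, s, t) = (5, 3, 6, 2, 3) satisfies everything: constraint 2: t - q = 0; constraint 4: t - s = 1; constraint 7: p - t = 2, and the others follow.

Satisfiable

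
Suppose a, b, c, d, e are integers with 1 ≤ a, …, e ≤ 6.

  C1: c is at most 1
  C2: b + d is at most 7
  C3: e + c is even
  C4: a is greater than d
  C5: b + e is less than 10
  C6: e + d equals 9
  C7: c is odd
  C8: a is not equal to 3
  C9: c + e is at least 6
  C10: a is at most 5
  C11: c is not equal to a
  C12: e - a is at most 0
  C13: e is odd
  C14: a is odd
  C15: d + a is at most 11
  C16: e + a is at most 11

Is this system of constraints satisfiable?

Setting (a, b, c, d, e) = (5, 3, 1, 4, 5) satisfies everything: constraint 2: b + d = 7; constraint 5: b + e = 8; constraint 6: e + d = 9, and the others follow.

Satisfiable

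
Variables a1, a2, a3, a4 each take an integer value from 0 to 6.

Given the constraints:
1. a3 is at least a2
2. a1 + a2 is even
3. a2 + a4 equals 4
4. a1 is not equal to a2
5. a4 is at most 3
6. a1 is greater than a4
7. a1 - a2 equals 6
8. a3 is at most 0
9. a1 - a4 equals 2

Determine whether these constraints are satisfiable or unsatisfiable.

From constraints 1 and 8: a2 ≤ a3 ≤ 0. From constraint 5: a4 ≤ 3. Hence a2 + a4 ≤ 3. But constraint 3 requires a2 + a4 = 4, and 4 > 3. Contradiction.

Unsatisfiable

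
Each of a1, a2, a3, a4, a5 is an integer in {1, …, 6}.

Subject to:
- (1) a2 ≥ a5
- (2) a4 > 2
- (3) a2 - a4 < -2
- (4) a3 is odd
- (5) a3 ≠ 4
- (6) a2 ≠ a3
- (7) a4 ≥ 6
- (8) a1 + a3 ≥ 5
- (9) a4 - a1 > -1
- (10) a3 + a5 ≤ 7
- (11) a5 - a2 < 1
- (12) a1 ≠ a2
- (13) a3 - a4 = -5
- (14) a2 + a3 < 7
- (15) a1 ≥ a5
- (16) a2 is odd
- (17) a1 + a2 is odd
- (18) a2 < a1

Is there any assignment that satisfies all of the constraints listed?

One satisfying assignment is a1 = 6, a2 = 3, a3 = 1, a4 = 6, a5 = 3.
For the less obvious constraints — constraint 3: a2 - a4 = -3; constraint 8: a1 + a3 = 7 — and the others hold by inspection.

Satisfiable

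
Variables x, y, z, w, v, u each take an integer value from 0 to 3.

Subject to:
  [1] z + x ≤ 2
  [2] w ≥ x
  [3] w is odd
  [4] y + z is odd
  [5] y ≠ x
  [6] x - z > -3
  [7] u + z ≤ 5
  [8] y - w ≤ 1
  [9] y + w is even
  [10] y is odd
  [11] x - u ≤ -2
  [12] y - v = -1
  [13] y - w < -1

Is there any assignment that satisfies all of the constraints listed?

Satisfiable

Take x = 0, y = 1, z = 0, w = 3, v = 2, u = 3. Then constraint 1: z + x = 0; constraint 6: x - z = 0, and every other listed constraint is also met.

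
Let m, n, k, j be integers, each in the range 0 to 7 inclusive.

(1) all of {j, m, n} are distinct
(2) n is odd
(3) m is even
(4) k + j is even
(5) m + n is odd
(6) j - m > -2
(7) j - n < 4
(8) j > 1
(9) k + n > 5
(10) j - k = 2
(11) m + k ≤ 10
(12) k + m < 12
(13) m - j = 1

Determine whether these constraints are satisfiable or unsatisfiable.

Try m = 6, n = 3, k = 3, j = 5.
Check constraint 6: j - m = -1; constraint 7: j - n = 2; constraint 9: k + n = 6. The remaining constraints are straightforward to verify.

Satisfiable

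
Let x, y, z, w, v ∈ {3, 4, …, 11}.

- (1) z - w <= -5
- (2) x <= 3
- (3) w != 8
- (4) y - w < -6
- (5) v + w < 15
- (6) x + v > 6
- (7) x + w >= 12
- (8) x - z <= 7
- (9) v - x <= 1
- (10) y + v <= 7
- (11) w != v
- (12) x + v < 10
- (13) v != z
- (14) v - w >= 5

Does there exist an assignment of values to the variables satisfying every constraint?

Constraints 1, 8, 9, and 14 give z − x ≥ -7, x − v ≥ -1, v − w ≥ 5, w − z ≥ 5.
Adding all 4 inequalities: the left sides telescope to 0, and the right sides sum to (-7) + (-1) + 5 + 5 = 2. So 0 ≥ 2, which is false.

Unsatisfiable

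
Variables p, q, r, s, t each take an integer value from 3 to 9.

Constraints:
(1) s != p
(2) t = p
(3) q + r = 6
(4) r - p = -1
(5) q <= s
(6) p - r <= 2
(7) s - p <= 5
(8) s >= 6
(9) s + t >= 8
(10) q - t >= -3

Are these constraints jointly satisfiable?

Satisfiable

Setting (p, q, r, s, t) = (4, 3, 3, 7, 4) satisfies everything: constraint 3: q + r = 6; constraint 4: r - p = -1; constraint 6: p - r = 1, and the others follow.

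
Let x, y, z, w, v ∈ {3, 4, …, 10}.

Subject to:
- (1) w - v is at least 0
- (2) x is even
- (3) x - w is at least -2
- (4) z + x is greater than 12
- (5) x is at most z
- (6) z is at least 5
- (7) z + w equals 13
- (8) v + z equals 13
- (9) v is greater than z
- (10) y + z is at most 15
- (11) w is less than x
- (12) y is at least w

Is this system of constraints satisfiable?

Unsatisfiable

Constraints 1, 5, 9, and 11 give w < x, x ≤ z, z < v, v ≤ w. Chaining: w < x ≤ z < v ≤ w, which forces w < w — impossible.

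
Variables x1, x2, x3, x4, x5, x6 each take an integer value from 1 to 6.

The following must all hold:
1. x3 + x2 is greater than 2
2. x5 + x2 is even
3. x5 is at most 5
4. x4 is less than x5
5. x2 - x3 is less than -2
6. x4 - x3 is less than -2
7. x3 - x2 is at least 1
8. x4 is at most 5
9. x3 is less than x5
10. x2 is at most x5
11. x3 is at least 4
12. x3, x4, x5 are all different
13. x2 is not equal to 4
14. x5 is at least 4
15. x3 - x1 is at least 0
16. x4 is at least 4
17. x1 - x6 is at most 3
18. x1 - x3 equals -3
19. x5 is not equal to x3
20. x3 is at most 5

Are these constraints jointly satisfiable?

Unsatisfiable

Constraints 3, 8, 11, 14, 16, and 20 confine each of x3, x4, x5 to the 2 values {4, 5}.
Constraint 12 requires all 3 of them to be distinct, but only 2 values are available — impossible by the pigeonhole principle.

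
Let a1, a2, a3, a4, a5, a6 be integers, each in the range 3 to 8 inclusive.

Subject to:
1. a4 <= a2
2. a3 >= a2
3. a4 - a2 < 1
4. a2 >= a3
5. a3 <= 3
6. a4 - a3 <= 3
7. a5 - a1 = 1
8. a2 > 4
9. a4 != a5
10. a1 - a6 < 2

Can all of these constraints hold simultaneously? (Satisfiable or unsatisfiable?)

From constraint 8: a2 ≥ 5. From constraints 2 and 5: a2 ≤ a3 and a3 ≤ 3, so a2 ≤ 3. But 3 < 5, so no value of a2 works.

Unsatisfiable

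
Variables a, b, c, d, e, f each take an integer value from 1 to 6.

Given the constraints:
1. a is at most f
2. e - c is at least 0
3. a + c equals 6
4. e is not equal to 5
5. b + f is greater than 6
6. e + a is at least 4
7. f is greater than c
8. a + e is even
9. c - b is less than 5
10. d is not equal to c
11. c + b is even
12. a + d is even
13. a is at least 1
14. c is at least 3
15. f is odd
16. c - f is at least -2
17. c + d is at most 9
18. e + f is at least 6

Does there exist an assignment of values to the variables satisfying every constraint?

Try a = 2, b = 2, c = 4, d = 2, e = 4, f = 5.
Check constraint 2: e - c = 0; constraint 3: a + c = 6; constraint 5: b + f = 7. The remaining constraints are straightforward to verify.

Satisfiable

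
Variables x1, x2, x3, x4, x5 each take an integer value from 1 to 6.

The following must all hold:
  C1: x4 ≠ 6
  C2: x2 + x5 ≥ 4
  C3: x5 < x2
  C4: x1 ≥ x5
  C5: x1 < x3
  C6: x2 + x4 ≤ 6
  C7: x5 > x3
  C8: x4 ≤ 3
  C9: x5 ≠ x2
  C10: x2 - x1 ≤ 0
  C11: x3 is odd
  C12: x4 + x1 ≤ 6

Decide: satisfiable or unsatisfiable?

Unsatisfiable

Constraints 3, 5, 7, and 10 give x1 < x3, x3 < x5, x5 < x2, x2 ≤ x1. Chaining: x1 < x3 < x5 < x2 ≤ x1, which forces x1 < x1 — impossible.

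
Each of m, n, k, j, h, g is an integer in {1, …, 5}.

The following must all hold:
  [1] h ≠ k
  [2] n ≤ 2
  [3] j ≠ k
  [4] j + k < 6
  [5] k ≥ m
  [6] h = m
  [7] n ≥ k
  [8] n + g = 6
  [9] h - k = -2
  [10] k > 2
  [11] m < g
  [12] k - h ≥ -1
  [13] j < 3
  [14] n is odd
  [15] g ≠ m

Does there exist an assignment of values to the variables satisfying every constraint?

Unsatisfiable

From constraint 10: k ≥ 3. From constraints 2 and 7: k ≤ n and n ≤ 2, so k ≤ 2. But 2 < 3, so no value of k works.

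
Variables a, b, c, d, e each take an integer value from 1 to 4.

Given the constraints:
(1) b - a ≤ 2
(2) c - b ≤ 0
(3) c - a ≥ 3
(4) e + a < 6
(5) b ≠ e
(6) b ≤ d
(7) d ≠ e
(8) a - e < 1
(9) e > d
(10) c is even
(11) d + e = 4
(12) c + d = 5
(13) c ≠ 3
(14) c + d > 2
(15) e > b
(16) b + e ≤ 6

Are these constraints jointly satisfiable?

Unsatisfiable

Constraints 1, 2, and 3 give a − b ≥ -2, b − c ≥ 0, c − a ≥ 3.
Adding all 3 inequalities: the left sides telescope to 0, and the right sides sum to (-2) + 0 + 3 = 1. So 0 ≥ 1, which is false.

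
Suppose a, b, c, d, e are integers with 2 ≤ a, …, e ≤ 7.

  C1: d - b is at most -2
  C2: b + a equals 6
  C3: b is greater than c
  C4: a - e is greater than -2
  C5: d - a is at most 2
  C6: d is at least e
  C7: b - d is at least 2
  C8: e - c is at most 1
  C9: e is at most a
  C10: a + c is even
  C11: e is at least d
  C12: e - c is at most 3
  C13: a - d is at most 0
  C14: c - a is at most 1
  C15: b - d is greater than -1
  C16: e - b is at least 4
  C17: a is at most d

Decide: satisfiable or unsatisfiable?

Constraints 1, 12, 13, 14, and 16 give a − c ≥ -1, c − e ≥ -3, e − b ≥ 4, b − d ≥ 2, d − a ≥ 0.
Adding all 5 inequalities: the left sides telescope to 0, and the right sides sum to (-1) + (-3) + 4 + 2 + 0 = 2. So 0 ≥ 2, which is false.

Unsatisfiable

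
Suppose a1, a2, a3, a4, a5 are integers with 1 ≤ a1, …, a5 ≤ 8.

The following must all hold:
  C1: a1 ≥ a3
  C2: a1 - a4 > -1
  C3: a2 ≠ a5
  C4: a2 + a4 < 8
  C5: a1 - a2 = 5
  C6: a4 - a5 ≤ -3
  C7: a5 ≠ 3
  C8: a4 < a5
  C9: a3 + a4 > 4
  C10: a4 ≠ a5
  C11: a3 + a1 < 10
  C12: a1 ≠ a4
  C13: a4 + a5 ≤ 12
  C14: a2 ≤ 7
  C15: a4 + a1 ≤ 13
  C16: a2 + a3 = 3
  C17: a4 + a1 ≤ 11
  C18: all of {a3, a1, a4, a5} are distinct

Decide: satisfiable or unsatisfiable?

Satisfiable

Take a1 = 6, a2 = 1, a3 = 2, a4 = 4, a5 = 8. Then constraint 2: a1 - a4 = 2; constraint 4: a2 + a4 = 5, and every other listed constraint is also met.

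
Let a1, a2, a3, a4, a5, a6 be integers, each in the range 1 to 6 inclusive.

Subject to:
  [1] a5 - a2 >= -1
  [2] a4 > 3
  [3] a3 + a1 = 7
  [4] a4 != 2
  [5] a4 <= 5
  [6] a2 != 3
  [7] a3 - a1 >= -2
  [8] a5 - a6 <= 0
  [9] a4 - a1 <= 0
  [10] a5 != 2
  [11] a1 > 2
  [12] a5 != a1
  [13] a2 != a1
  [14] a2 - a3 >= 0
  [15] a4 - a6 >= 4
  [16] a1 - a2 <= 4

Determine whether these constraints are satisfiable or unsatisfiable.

Unsatisfiable

Constraints 1, 7, 8, 9, 14, and 15 give a4 − a6 ≥ 4, a6 − a5 ≥ 0, a5 − a2 ≥ -1, a2 − a3 ≥ 0, a3 − a1 ≥ -2, a1 − a4 ≥ 0.
Adding all 6 inequalities: the left sides telescope to 0, and the right sides sum to 4 + 0 + (-1) + 0 + (-2) + 0 = 1. So 0 ≥ 1, which is false.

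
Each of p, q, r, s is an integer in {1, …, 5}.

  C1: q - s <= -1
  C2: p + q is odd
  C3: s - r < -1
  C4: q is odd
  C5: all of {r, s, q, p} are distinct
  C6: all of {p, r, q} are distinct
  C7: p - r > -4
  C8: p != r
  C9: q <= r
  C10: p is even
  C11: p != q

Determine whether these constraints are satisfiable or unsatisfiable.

Satisfiable

Take p = 4, q = 1, r = 5, s = 2. Then constraint 1: q - s = -1; constraint 3: s - r = -3; constraint 7: p - r = -1, and every other listed constraint is also met.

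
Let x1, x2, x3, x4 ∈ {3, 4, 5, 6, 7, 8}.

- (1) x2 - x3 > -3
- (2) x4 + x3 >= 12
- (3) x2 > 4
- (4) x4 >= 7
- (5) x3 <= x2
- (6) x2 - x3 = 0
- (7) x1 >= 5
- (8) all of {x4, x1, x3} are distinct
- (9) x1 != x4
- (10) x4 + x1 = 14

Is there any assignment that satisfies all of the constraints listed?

Try x1 = 6, x2 = 5, x3 = 5, x4 = 8.
Check constraint 1: x2 - x3 = 0; constraint 2: x4 + x3 = 13; constraint 6: x2 - x3 = 0. The remaining constraints are straightforward to verify.

Satisfiable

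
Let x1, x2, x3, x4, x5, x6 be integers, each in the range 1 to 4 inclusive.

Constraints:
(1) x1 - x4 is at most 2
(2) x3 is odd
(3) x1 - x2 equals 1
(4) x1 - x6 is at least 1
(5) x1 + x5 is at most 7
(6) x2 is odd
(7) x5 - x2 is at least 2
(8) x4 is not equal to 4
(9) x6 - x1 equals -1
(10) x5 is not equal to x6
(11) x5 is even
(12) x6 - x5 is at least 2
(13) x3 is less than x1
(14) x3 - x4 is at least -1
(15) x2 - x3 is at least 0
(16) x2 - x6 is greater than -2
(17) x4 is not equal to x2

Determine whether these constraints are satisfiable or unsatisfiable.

Constraints 1, 4, 7, 12, 14, and 15 give x2 − x3 ≥ 0, x3 − x4 ≥ -1, x4 − x1 ≥ -2, x1 − x6 ≥ 1, x6 − x5 ≥ 2, x5 − x2 ≥ 2.
Adding all 6 inequalities: the left sides telescope to 0, and the right sides sum to 0 + (-1) + (-2) + 1 + 2 + 2 = 2. So 0 ≥ 2, which is false.

Unsatisfiable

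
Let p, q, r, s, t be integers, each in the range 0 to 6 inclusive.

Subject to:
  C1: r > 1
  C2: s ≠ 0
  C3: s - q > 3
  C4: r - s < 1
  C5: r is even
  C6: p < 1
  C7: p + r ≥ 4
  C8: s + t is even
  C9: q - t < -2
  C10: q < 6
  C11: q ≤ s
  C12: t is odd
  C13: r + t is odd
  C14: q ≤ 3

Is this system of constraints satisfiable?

Satisfiable

Setting (p, q, r, s, t) = (0, 1, 4, 5, 5) satisfies everything: constraint 3: s - q = 4; constraint 4: r - s = -1, and the others follow.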